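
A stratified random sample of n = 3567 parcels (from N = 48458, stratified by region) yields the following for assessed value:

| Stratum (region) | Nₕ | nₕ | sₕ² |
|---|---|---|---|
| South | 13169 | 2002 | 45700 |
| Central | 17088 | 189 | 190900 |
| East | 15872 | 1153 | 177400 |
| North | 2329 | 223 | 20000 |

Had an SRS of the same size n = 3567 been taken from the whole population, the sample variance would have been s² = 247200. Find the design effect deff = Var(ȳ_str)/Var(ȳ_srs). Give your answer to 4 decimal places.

2.1984

Var(ȳ_str) = Σ Wₕ²(1−fₕ)sₕ²/nₕ with Wₕ = Nₕ/48458:
  South: (13169/48458)²·(1−2002/13169)·45700/2002 = 1.4295866
  Central: (17088/48458)²·(1−189/17088)·190900/189 = 124.21253
  East: (15872/48458)²·(1−1153/15872)·177400/1153 = 15.307466
  North: (2329/48458)²·(1−223/2329)·20000/223 = 0.18733633
  → Var(ȳ_str) = 141.13692.
Var(ȳ_srs) = (1 − 3567/48458)·247200/3567 = 64.20061.
deff = 141.13692 / 64.20061 = 2.1984.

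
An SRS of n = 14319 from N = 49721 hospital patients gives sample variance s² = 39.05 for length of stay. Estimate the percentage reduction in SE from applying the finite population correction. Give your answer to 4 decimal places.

15.6191

f = n/N = 14319/49721 = 0.28798697.
SE_no-fpc = √(s²/n) = 0.052222081; SE_fpc = √((1−f)s²/n) = 0.044065444.
Ratio = √(1−f) = 0.84380865. Reduction = 100·(1 − 0.84380865) = 15.6191%.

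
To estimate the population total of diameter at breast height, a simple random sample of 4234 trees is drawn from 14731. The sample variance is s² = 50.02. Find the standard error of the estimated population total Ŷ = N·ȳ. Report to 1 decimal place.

1351.6

Var(Ŷ) = N²·Var(ȳ) = N²·(1 − n/N)·s²/n.
f = 4234/14731 = 0.28742108; Var(ȳ) = 0.71257892·50.02/4234 = 0.0084183272.
Var(Ŷ) = 14731² · 0.0084183272 = 1.8267969 × 10^6.
SE(Ŷ) = √(1.8267969 × 10^6) = 1351.6.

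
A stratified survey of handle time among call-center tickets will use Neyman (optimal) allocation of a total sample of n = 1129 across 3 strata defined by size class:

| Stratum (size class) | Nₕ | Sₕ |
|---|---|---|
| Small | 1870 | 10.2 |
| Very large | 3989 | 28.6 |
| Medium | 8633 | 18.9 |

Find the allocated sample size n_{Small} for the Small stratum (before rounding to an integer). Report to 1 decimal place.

Neyman allocation: nₕ = n·NₕSₕ / Σⱼ NⱼSⱼ.
Σ NⱼSⱼ = 1870·10.2 + 3989·28.6 + 8633·18.9 = 296323.1.
n_{Small} = 1129·1870·10.2 / 296323.1 = 72.7.

72.7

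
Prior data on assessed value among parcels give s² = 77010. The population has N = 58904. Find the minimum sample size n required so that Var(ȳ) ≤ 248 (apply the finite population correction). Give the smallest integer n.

Without fpc, n₀ = s²/D = 77010/248 = 310.5242.
With fpc, (1 − n/N)·s²/n ≤ D requires n ≥ n₀/(1 + n₀/N) = 310.5242/(1 + 310.5242/58904) = 308.8958.
Rounding up, n = 309.

309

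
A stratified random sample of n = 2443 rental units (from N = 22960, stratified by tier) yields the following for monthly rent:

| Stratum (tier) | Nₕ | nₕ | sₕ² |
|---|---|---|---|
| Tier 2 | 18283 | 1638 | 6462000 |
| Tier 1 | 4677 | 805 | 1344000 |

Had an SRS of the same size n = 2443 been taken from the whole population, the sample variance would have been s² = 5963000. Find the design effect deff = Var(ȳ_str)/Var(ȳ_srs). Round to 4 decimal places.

Var(ȳ_str) = Σ Wₕ²(1−fₕ)sₕ²/nₕ with Wₕ = Nₕ/22960:
  Tier 2: (18283/22960)²·(1−1638/18283)·6462000/1638 = 2277.4065
  Tier 1: (4677/22960)²·(1−805/4677)·1344000/805 = 57.353819
  → Var(ȳ_str) = 2334.7603.
Var(ȳ_srs) = (1 − 2443/22960)·5963000/2443 = 2181.1389.
deff = 2334.7603 / 2181.1389 = 1.0704.

1.0704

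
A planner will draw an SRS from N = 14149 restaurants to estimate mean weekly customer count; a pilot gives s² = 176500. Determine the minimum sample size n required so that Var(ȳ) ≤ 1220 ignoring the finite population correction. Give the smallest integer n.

Without fpc, n₀ = s²/D = 176500/1220 = 144.6721.
Rounding up, n = 145.

145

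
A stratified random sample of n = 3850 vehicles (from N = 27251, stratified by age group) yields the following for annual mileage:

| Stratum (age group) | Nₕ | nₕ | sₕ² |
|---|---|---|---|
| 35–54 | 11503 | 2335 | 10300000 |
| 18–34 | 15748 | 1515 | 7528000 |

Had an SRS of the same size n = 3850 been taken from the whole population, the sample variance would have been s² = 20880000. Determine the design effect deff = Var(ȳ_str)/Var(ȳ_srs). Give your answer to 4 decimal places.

0.4565

Var(ȳ_str) = Σ Wₕ²(1−fₕ)sₕ²/nₕ with Wₕ = Nₕ/27251:
  35–54: (11503/27251)²·(1−2335/11503)·10300000/2335 = 626.42802
  18–34: (15748/27251)²·(1−1515/15748)·7528000/1515 = 1499.7675
  → Var(ȳ_str) = 2126.1955.
Var(ȳ_srs) = (1 − 3850/27251)·20880000/3850 = 4657.1662.
deff = 2126.1955 / 4657.1662 = 0.4565.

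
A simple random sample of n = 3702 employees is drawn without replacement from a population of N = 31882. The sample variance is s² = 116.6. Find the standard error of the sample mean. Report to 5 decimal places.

0.16685

Under SRS without replacement, Var(ȳ) = (1 − f)·s²/n with f = n/N = 3702/31882 = 0.11611568.
Var(ȳ) = (1 − 0.11611568)·116.6/3702 = 0.88388432·0.031496488 = 0.027839252.
SE(ȳ) = √(0.027839252) = 0.16685.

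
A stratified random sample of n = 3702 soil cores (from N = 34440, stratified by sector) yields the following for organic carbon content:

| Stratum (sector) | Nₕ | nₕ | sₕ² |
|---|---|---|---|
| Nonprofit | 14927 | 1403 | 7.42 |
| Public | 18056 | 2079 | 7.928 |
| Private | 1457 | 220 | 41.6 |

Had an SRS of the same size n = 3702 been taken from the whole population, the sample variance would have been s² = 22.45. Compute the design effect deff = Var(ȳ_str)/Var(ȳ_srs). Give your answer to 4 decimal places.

0.3908

Var(ȳ_str) = Σ Wₕ²(1−fₕ)sₕ²/nₕ with Wₕ = Nₕ/34440:
  Nonprofit: (14927/34440)²·(1−1403/14927)·7.42/1403 = 9.0011426 × 10^-4
  Public: (18056/34440)²·(1−2079/18056)·7.928/2079 = 9.2746952 × 10^-4
  Private: (1457/34440)²·(1−220/1457)·41.6/220 = 2.8732513 × 10^-4
  → Var(ȳ_str) = 0.0021149089.
Var(ȳ_srs) = (1 − 3702/34440)·22.45/3702 = 0.0054124313.
deff = 0.0021149089 / 0.0054124313 = 0.3908.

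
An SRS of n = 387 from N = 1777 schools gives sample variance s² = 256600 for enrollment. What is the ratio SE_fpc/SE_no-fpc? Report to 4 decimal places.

f = n/N = 387/1777 = 0.21778278.
SE_no-fpc = √(s²/n) = 25.74974; SE_fpc = √((1−f)s²/n) = 22.773854.
Ratio = √(1−f) = 0.88443045.

0.8844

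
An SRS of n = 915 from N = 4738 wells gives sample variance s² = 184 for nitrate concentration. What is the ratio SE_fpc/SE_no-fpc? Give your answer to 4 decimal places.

0.8983

f = n/N = 915/4738 = 0.19311946.
SE_no-fpc = √(s²/n) = 0.44843383; SE_fpc = √((1−f)s²/n) = 0.40281254.
Ratio = √(1−f) = 0.89826530.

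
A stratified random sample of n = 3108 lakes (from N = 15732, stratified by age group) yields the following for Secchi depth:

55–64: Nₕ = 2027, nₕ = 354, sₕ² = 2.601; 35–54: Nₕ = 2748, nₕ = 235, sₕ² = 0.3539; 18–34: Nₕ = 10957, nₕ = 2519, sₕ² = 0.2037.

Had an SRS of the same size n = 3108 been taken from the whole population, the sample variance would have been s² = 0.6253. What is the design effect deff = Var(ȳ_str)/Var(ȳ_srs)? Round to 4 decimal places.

Var(ȳ_str) = Σ Wₕ²(1−fₕ)sₕ²/nₕ with Wₕ = Nₕ/15732:
  55–64: (2027/15732)²·(1−354/2027)·2.601/354 = 1.0067437 × 10^-4
  35–54: (2748/15732)²·(1−235/2748)·0.3539/235 = 4.2019806 × 10^-5
  18–34: (10957/15732)²·(1−2519/10957)·0.2037/2519 = 3.0208292 × 10^-5
  → Var(ȳ_str) = 1.7290247 × 10^-4.
Var(ȳ_srs) = (1 − 3108/15732)·0.6253/3108 = 1.6144346 × 10^-4.
deff = (1.7290247 × 10^-4) / (1.6144346 × 10^-4) = 1.0710.

1.0710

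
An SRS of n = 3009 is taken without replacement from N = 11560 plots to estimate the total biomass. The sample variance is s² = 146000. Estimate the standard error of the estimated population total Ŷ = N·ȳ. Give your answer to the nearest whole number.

69255

Var(Ŷ) = N²·Var(ȳ) = N²·(1 − n/N)·s²/n.
f = 3009/11560 = 0.26029412; Var(ȳ) = 0.73970588·146000/3009 = 35.891346.
Var(Ŷ) = 11560² · 35.891346 = 4.7962898 × 10^9.
SE(Ŷ) = √(4.7962898 × 10^9) = 69255.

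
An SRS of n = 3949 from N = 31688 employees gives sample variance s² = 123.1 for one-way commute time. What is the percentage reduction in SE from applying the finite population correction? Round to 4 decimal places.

f = n/N = 3949/31688 = 0.12462131.
SE_no-fpc = √(s²/n) = 0.17655721; SE_fpc = √((1−f)s²/n) = 0.16518988.
Ratio = √(1−f) = 0.93561674. Reduction = 100·(1 − 0.93561674) = 6.4383%.

6.4383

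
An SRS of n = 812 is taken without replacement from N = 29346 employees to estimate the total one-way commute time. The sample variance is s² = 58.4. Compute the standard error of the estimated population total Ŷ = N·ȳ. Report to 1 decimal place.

Var(Ŷ) = N²·Var(ȳ) = N²·(1 − n/N)·s²/n.
f = 812/29346 = 0.02766987; Var(ȳ) = 0.97233013·58.4/812 = 0.069931133.
Var(Ŷ) = 29346² · 0.069931133 = 6.0223833 × 10^7.
SE(Ŷ) = √(6.0223833 × 10^7) = 7760.4.

7760.4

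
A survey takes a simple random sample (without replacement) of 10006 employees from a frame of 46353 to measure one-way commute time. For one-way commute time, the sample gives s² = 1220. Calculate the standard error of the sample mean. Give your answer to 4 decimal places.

0.3092

Under SRS without replacement, Var(ȳ) = (1 − f)·s²/n with f = n/N = 10006/46353 = 0.21586521.
Var(ȳ) = (1 − 0.21586521)·1220/10006 = 0.78413479·0.12192684 = 0.09560708.
SE(ȳ) = √(0.09560708) = 0.3092.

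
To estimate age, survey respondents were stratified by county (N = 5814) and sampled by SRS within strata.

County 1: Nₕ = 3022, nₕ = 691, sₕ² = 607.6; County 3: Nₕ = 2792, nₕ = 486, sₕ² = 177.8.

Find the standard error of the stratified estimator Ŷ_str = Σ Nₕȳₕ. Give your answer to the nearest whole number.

2924

Var(Ŷ_str) = Σₕ Nₕ²(1 − fₕ)sₕ²/nₕ.
County 1: 3022²·(1 − 691/3022)·607.6/691 = 6.1940749 × 10^6.
County 3: 2792²·(1 − 486/2792)·177.8/486 = 2.35543 × 10^6.
Sum = 8.5495049 × 10^6.
SE = √(8.5495049 × 10^6) = 2924.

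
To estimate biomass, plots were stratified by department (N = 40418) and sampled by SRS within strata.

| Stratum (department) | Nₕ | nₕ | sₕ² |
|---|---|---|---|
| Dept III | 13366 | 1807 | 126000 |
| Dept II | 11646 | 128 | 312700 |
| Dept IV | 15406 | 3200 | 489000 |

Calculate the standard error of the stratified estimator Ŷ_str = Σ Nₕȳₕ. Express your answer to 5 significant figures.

605970

Var(Ŷ_str) = Σₕ Nₕ²(1 − fₕ)sₕ²/nₕ.
Dept III: 13366²·(1 − 1807/13366)·126000/1807 = 1.0772937 × 10^10.
Dept II: 11646²·(1 − 128/11646)·312700/128 = 3.2769648 × 10^11.
Dept IV: 15406²·(1 − 3200/15406)·489000/3200 = 2.8735724 × 10^10.
Sum = 3.6720514 × 10^11.
SE = √(3.6720514 × 10^11) = 605970.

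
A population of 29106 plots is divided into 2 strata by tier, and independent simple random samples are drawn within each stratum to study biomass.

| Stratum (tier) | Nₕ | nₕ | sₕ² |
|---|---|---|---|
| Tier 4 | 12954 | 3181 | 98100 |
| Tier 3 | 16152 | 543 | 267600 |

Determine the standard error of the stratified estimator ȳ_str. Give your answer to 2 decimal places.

Var(ȳ_str) = Σₕ Wₕ²(1 − fₕ)sₕ²/nₕ with Wₕ = Nₕ/N, N = 29106.
Tier 4: Wₕ = 0.44506287; term = 0.44506287²·(1 − 0.24556122)·98100/3181 = 4.6086325.
Tier 3: Wₕ = 0.55493713; term = 0.55493713²·(1 − 0.03361813)·267600/543 = 146.66369.
Sum = 151.27232.
SE = √(151.27232) = 12.30.

12.30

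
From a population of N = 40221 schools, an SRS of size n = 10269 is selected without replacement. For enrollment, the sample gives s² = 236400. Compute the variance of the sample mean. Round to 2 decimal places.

17.14

Under SRS without replacement, Var(ȳ) = (1 − f)·s²/n with f = n/N = 10269/40221 = 0.25531439.
Var(ȳ) = (1 − 0.25531439)·236400/10269 = 0.74468561·23.020742 = 17.143215.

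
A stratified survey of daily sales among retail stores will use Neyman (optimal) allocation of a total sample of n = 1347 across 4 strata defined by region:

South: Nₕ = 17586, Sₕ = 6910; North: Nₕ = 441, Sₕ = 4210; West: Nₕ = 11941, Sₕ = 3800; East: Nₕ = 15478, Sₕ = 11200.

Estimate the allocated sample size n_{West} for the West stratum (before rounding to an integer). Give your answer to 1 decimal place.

Neyman allocation: nₕ = n·NₕSₕ / Σⱼ NⱼSⱼ.
Σ NⱼSⱼ = 17586·6910 + 441·4210 + 11941·3800 + 15478·11200 = 3.4210527 × 10^8.
n_{West} = 1347·11941·3800 / (3.4210527 × 10^8) = 178.7.

178.7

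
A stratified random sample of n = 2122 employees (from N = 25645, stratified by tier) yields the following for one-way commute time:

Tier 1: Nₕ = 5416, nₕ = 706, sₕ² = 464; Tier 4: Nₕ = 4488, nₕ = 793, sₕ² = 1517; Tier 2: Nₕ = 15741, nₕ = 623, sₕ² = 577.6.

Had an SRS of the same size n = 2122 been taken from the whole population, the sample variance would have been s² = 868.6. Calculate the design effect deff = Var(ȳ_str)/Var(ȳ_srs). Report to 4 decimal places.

Var(ȳ_str) = Σ Wₕ²(1−fₕ)sₕ²/nₕ with Wₕ = Nₕ/25645:
  Tier 1: (5416/25645)²·(1−706/5416)·464/706 = 0.025492207
  Tier 4: (4488/25645)²·(1−793/4488)·1517/793 = 0.048236332
  Tier 2: (15741/25645)²·(1−623/15741)·577.6/623 = 0.33547518
  → Var(ȳ_str) = 0.40920372.
Var(ȳ_srs) = (1 − 2122/25645)·868.6/2122 = 0.37546067.
deff = 0.40920372 / 0.37546067 = 1.0899.

1.0899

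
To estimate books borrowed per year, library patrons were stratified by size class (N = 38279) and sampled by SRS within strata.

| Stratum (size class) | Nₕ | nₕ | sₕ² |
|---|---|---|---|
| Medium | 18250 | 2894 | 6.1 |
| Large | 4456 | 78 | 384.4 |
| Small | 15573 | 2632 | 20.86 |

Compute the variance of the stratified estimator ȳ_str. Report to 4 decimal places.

Var(ȳ_str) = Σₕ Wₕ²(1 − fₕ)sₕ²/nₕ with Wₕ = Nₕ/N, N = 38279.
Medium: Wₕ = 0.47676272; term = 0.47676272²·(1 − 0.15857534)·6.1/2894 = 4.0313556 × 10^-4.
Large: Wₕ = 0.11640847; term = 0.11640847²·(1 − 0.01750449)·384.4/78 = 0.065612796.
Small: Wₕ = 0.40682881; term = 0.40682881²·(1 − 0.16901047)·20.86/2632 = 0.0010900524.
Sum = 0.067105984.

0.0671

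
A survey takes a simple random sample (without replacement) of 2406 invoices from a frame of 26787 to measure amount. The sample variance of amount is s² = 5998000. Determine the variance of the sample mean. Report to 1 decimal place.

2269.0

Under SRS without replacement, Var(ȳ) = (1 − f)·s²/n with f = n/N = 2406/26787 = 0.08981969.
Var(ȳ) = (1 − 0.08981969)·5998000/2406 = 0.91018031·2492.9343 = 2269.0197.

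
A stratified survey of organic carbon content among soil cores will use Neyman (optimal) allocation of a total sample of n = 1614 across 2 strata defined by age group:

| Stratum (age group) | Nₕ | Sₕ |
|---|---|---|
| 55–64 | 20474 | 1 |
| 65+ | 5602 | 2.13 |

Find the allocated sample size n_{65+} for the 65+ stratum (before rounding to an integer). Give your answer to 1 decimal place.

594.3

Neyman allocation: nₕ = n·NₕSₕ / Σⱼ NⱼSⱼ.
Σ NⱼSⱼ = 20474·1 + 5602·2.13 = 32406.26.
n_{65+} = 1614·5602·2.13 / 32406.26 = 594.3.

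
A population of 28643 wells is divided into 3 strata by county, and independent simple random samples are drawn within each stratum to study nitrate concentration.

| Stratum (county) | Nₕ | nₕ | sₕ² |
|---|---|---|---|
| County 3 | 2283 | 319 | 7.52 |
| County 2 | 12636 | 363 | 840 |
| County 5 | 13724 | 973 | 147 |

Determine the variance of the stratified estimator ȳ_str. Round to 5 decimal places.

Var(ȳ_str) = Σₕ Wₕ²(1 − fₕ)sₕ²/nₕ with Wₕ = Nₕ/N, N = 28643.
County 3: Wₕ = 0.07970534; term = 0.07970534²·(1 − 0.13972843)·7.52/319 = 1.2883609 × 10^-4.
County 2: Wₕ = 0.44115491; term = 0.44115491²·(1 − 0.02872745)·840/363 = 0.43741735.
County 5: Wₕ = 0.47913975; term = 0.47913975²·(1 − 0.07089770)·147/973 = 0.032224964.
Sum = 0.46977115.

0.46977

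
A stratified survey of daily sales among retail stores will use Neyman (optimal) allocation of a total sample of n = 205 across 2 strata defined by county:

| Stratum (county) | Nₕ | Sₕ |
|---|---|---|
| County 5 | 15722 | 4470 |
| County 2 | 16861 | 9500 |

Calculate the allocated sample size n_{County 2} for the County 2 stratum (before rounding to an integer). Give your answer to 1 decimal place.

Neyman allocation: nₕ = n·NₕSₕ / Σⱼ NⱼSⱼ.
Σ NⱼSⱼ = 15722·4470 + 16861·9500 = 2.3045684 × 10^8.
n_{County 2} = 205·16861·9500 / (2.3045684 × 10^8) = 142.5.

142.5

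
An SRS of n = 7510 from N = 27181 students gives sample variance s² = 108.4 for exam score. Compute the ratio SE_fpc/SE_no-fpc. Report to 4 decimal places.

f = n/N = 7510/27181 = 0.27629594.
SE_no-fpc = √(s²/n) = 0.12014195; SE_fpc = √((1−f)s²/n) = 0.10220571.
Ratio = √(1−f) = 0.85070797.

0.8507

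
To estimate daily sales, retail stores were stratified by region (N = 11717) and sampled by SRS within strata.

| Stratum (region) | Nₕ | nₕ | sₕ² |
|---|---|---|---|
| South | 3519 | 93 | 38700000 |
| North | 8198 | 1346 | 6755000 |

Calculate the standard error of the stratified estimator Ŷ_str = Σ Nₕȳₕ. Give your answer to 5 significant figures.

Var(Ŷ_str) = Σₕ Nₕ²(1 − fₕ)sₕ²/nₕ.
South: 3519²·(1 − 93/3519)·38700000/93 = 5.0168907 × 10^12.
North: 8198²·(1 − 1346/8198)·6755000/1346 = 2.8190681 × 10^11.
Sum = 5.2987975 × 10^12.
SE = √(5.2987975 × 10^12) = 2.3019 × 10^6.

2.3019 × 10^6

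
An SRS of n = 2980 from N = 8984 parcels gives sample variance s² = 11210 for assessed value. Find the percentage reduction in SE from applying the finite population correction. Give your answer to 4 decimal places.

18.2504

f = n/N = 2980/8984 = 0.33170080.
SE_no-fpc = √(s²/n) = 1.9395218; SE_fpc = √((1−f)s²/n) = 1.5855507.
Ratio = √(1−f) = 0.81749569. Reduction = 100·(1 − 0.81749569) = 18.2504%.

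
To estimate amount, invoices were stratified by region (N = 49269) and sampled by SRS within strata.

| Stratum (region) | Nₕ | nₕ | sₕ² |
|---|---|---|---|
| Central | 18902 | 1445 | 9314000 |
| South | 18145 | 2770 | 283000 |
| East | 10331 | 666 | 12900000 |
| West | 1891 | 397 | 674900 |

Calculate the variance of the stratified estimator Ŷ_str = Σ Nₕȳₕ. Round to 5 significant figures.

4.0942 × 10^12

Var(Ŷ_str) = Σₕ Nₕ²(1 − fₕ)sₕ²/nₕ.
Central: 18902²·(1 − 1445/18902)·9314000/1445 = 2.1268936 × 10^12.
South: 18145²·(1 − 2770/18145)·283000/2770 = 2.8502225 × 10^10.
East: 10331²·(1 − 666/10331)·12900000/666 = 1.9340144 × 10^12.
West: 1891²·(1 − 397/1891)·674900/397 = 4.8027618 × 10^9.
Sum = 4.094213 × 10^12.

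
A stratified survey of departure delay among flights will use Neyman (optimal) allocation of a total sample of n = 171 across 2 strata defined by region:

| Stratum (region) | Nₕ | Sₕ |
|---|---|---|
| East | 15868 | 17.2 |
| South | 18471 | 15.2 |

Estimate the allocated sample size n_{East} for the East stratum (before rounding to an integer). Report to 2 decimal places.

Neyman allocation: nₕ = n·NₕSₕ / Σⱼ NⱼSⱼ.
Σ NⱼSⱼ = 15868·17.2 + 18471·15.2 = 553688.8.
n_{East} = 171·15868·17.2 / 553688.8 = 84.29.

84.29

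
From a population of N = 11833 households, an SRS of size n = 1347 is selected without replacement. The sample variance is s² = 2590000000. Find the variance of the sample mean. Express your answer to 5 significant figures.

1.7039 × 10^6

Under SRS without replacement, Var(ȳ) = (1 − f)·s²/n with f = n/N = 1347/11833 = 0.11383419.
Var(ȳ) = (1 − 0.11383419)·2590000000/1347 = 0.88616581·1.9227914 × 10^6 = 1.703912 × 10^6.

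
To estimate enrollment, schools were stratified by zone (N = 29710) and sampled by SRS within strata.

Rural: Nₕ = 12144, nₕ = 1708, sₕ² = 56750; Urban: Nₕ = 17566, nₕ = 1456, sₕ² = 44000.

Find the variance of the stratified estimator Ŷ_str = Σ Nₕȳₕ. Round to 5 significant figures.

Var(Ŷ_str) = Σₕ Nₕ²(1 − fₕ)sₕ²/nₕ.
Rural: 12144²·(1 − 1708/12144)·56750/1708 = 4.2108893 × 10^9.
Urban: 17566²·(1 − 1456/17566)·44000/1456 = 8.551843 × 10^9.
Sum = 1.2762732 × 10^10.

1.2763 × 10^10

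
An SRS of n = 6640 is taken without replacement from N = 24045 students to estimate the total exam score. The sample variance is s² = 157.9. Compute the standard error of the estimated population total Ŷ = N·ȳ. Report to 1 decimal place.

Var(Ŷ) = N²·Var(ȳ) = N²·(1 − n/N)·s²/n.
f = 6640/24045 = 0.27614889; Var(ȳ) = 0.72385111·157.9/6640 = 0.017213267.
Var(Ŷ) = 24045² · 0.017213267 = 9.9520573 × 10^6.
SE(Ŷ) = √(9.9520573 × 10^6) = 3154.7.

3154.7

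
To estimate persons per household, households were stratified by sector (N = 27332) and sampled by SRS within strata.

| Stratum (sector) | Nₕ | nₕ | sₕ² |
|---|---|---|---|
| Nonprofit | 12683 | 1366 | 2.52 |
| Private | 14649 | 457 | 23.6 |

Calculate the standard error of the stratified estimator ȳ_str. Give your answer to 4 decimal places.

0.1214

Var(ȳ_str) = Σₕ Wₕ²(1 − fₕ)sₕ²/nₕ with Wₕ = Nₕ/N, N = 27332.
Nonprofit: Wₕ = 0.46403483; term = 0.46403483²·(1 − 0.10770322)·2.52/1366 = 3.5445436 × 10^-4.
Private: Wₕ = 0.53596517; term = 0.53596517²·(1 − 0.03119667)·23.6/457 = 0.014371581.
Sum = 0.014726035.
SE = √(0.014726035) = 0.1214.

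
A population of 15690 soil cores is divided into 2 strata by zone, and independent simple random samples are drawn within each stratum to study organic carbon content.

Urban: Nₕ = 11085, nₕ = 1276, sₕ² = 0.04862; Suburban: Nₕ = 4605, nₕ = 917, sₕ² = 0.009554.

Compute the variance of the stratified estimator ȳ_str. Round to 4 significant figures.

Var(ȳ_str) = Σₕ Wₕ²(1 − fₕ)sₕ²/nₕ with Wₕ = Nₕ/N, N = 15690.
Urban: Wₕ = 0.70650096; term = 0.70650096²·(1 − 0.11511051)·0.04862/1276 = 1.6829795 × 10^-5.
Suburban: Wₕ = 0.29349904; term = 0.29349904²·(1 − 0.19913138)·0.009554/917 = 7.1877102 × 10^-7.
Sum = 1.7548566 × 10^-5.

1.755 × 10^-5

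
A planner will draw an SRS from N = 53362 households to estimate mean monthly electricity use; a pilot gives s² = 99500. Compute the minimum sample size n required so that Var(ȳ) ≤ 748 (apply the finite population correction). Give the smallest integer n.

133

Without fpc, n₀ = s²/D = 99500/748 = 133.0214.
With fpc, (1 − n/N)·s²/n ≤ D requires n ≥ n₀/(1 + n₀/N) = 133.0214/(1 + 133.0214/53362) = 132.6906.
Rounding up, n = 133.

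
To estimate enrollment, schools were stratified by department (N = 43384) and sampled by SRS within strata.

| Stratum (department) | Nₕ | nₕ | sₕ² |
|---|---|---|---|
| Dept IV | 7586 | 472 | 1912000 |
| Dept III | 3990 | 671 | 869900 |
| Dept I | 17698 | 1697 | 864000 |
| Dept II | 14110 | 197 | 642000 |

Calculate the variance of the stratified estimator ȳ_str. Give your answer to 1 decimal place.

Var(ȳ_str) = Σₕ Wₕ²(1 − fₕ)sₕ²/nₕ with Wₕ = Nₕ/N, N = 43384.
Dept IV: Wₕ = 0.17485709; term = 0.17485709²·(1 − 0.06221988)·1912000/472 = 116.14845.
Dept III: Wₕ = 0.09196939; term = 0.09196939²·(1 − 0.16817043)·869900/671 = 9.1215318.
Dept I: Wₕ = 0.40793841; term = 0.40793841²·(1 − 0.09588654)·864000/1697 = 76.602692.
Dept II: Wₕ = 0.32523511; term = 0.32523511²·(1 − 0.01396173)·642000/197 = 339.90489.
Sum = 541.77756.

541.8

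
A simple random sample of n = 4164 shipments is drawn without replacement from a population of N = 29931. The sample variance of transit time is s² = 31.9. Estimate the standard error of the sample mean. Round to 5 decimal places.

Under SRS without replacement, Var(ȳ) = (1 − f)·s²/n with f = n/N = 4164/29931 = 0.13911998.
Var(ȳ) = (1 − 0.13911998)·31.9/4164 = 0.86088002·0.007660903 = 0.0065951183.
SE(ȳ) = √(0.0065951183) = 0.08121.

0.08121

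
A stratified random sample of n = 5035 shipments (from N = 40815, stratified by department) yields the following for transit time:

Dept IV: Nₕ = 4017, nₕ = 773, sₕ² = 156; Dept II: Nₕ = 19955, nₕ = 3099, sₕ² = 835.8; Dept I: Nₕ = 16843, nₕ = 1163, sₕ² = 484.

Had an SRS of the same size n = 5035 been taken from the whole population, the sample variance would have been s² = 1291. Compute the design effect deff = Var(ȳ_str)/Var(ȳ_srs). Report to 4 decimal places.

0.5428

Var(ȳ_str) = Σ Wₕ²(1−fₕ)sₕ²/nₕ with Wₕ = Nₕ/40815:
  Dept IV: (4017/40815)²·(1−773/4017)·156/773 = 0.0015786585
  Dept II: (19955/40815)²·(1−3099/19955)·835.8/3099 = 0.054456214
  Dept I: (16843/40815)²·(1−1163/16843)·484/1163 = 0.065976846
  → Var(ȳ_str) = 0.12201172.
Var(ȳ_srs) = (1 − 5035/40815)·1291/5035 = 0.22477464.
deff = 0.12201172 / 0.22477464 = 0.5428.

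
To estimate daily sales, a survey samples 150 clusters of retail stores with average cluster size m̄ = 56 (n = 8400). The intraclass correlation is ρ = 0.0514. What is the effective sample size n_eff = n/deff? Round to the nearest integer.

2195

deff = 1 + (56 − 1)·0.0514 = 1 + 2.827 = 3.827.
n_eff = 8400 / 3.827 = 2195.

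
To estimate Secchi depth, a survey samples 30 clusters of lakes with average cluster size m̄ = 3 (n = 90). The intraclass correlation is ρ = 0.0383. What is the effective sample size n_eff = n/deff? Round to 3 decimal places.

deff = 1 + (3 − 1)·0.0383 = 1 + 0.0766 = 1.0766.
n_eff = 90 / 1.0766 = 83.597.

83.597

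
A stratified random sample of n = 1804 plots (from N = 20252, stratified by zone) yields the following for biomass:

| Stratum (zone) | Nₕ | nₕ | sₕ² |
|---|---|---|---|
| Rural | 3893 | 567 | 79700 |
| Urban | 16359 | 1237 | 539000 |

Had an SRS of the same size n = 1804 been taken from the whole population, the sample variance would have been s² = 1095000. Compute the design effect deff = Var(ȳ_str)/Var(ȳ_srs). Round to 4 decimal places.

0.4834

Var(ȳ_str) = Σ Wₕ²(1−fₕ)sₕ²/nₕ with Wₕ = Nₕ/20252:
  Rural: (3893/20252)²·(1−567/3893)·79700/567 = 4.4375788
  Urban: (16359/20252)²·(1−1237/16359)·539000/1237 = 262.81443
  → Var(ȳ_str) = 267.25201.
Var(ȳ_srs) = (1 − 1804/20252)·1095000/1804 = 552.91574.
deff = 267.25201 / 552.91574 = 0.4834.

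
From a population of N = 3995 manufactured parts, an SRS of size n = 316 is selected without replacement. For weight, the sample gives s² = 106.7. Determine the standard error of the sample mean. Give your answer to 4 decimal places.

0.5576

Under SRS without replacement, Var(ȳ) = (1 − f)·s²/n with f = n/N = 316/3995 = 0.07909887.
Var(ȳ) = (1 − 0.07909887)·106.7/316 = 0.92090113·0.33765823 = 0.31094984.
SE(ȳ) = √(0.31094984) = 0.5576.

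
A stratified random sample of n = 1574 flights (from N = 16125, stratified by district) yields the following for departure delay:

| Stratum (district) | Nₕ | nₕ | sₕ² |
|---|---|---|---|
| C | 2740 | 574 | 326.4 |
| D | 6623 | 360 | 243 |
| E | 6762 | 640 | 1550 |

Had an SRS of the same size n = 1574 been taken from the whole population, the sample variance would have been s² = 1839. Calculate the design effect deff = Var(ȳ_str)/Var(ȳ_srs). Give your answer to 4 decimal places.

0.4802

Var(ȳ_str) = Σ Wₕ²(1−fₕ)sₕ²/nₕ with Wₕ = Nₕ/16125:
  C: (2740/16125)²·(1−574/2740)·326.4/574 = 0.012979197
  D: (6623/16125)²·(1−360/6623)·243/360 = 0.1076816
  E: (6762/16125)²·(1−640/6762)·1550/640 = 0.38558557
  → Var(ȳ_str) = 0.50624637.
Var(ȳ_srs) = (1 − 1574/16125)·1839/1574 = 1.0543144.
deff = 0.50624637 / 1.0543144 = 0.4802.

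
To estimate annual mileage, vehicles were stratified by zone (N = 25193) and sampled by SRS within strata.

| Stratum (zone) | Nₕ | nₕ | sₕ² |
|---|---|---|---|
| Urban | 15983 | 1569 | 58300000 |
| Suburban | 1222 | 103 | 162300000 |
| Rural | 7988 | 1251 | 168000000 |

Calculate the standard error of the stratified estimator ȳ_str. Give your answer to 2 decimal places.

Var(ȳ_str) = Σₕ Wₕ²(1 − fₕ)sₕ²/nₕ with Wₕ = Nₕ/N, N = 25193.
Urban: Wₕ = 0.63442226; term = 0.63442226²·(1 − 0.09816680)·58300000/1569 = 13487.413.
Suburban: Wₕ = 0.04850554; term = 0.04850554²·(1 − 0.08428805)·162300000/103 = 3394.8674.
Rural: Wₕ = 0.31707220; term = 0.31707220²·(1 − 0.15660991)·168000000/1251 = 11386.672.
Sum = 28268.952.
SE = √(28268.952) = 168.13.

168.13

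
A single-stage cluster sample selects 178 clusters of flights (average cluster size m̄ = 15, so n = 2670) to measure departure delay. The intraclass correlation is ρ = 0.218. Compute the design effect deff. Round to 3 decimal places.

deff = 1 + (15 − 1)·0.218 = 1 + 3.052 = 4.052.

4.052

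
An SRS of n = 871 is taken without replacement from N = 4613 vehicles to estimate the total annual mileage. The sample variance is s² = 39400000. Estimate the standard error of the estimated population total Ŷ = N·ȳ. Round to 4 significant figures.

883700

Var(Ŷ) = N²·Var(ȳ) = N²·(1 − n/N)·s²/n.
f = 871/4613 = 0.18881422; Var(ȳ) = 0.81118578·39400000/871 = 36694.282.
Var(Ŷ) = 4613² · 36694.282 = 7.8084584 × 10^11.
SE(Ŷ) = √(7.8084584 × 10^11) = 883700.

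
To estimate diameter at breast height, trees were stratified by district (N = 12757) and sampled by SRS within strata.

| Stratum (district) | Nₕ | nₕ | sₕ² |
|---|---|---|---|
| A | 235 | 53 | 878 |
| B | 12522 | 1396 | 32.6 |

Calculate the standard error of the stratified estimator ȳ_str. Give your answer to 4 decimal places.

Var(ȳ_str) = Σₕ Wₕ²(1 − fₕ)sₕ²/nₕ with Wₕ = Nₕ/N, N = 12757.
A: Wₕ = 0.01842126; term = 0.01842126²·(1 − 0.22553191)·878/53 = 0.0043537229.
B: Wₕ = 0.98157874; term = 0.98157874²·(1 − 0.11148379)·32.6/1396 = 0.019991613.
Sum = 0.024345336.
SE = √(0.024345336) = 0.1560.

0.1560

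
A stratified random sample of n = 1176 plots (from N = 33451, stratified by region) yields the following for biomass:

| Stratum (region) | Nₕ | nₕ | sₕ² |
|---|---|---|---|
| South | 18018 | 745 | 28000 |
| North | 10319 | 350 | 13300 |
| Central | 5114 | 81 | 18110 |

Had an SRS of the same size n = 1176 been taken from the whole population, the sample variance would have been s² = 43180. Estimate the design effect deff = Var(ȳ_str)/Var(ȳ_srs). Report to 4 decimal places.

Var(ȳ_str) = Σ Wₕ²(1−fₕ)sₕ²/nₕ with Wₕ = Nₕ/33451:
  South: (18018/33451)²·(1−745/18018)·28000/745 = 10.453408
  North: (10319/33451)²·(1−350/10319)·13300/350 = 3.4934505
  Central: (5114/33451)²·(1−81/5114)·18110/81 = 5.1428384
  → Var(ȳ_str) = 19.089697.
Var(ȳ_srs) = (1 − 1176/33451)·43180/1176 = 35.426844.
deff = 19.089697 / 35.426844 = 0.5388.

0.5388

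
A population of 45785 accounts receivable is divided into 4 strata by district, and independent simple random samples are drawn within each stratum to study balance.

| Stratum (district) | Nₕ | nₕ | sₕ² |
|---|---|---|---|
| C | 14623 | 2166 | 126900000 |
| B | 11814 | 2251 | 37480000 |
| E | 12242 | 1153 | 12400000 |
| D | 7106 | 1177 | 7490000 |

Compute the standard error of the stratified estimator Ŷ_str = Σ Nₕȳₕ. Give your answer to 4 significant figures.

3.779 × 10^6

Var(Ŷ_str) = Σₕ Nₕ²(1 − fₕ)sₕ²/nₕ.
C: 14623²·(1 − 2166/14623)·126900000/2166 = 1.0672179 × 10^13.
B: 11814²·(1 − 2251/11814)·37480000/2251 = 1.8811144 × 10^12.
E: 12242²·(1 − 1153/12242)·12400000/1153 = 1.4599472 × 10^12.
D: 7106²·(1 − 1177/7106)·7490000/1177 = 2.6810938 × 10^11.
Sum = 1.428135 × 10^13.
SE = √(1.428135 × 10^13) = 3.779 × 10^6.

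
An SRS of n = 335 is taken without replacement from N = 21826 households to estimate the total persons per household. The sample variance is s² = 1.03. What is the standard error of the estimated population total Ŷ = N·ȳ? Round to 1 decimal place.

1200.9

Var(Ŷ) = N²·Var(ȳ) = N²·(1 − n/N)·s²/n.
f = 335/21826 = 0.01534867; Var(ȳ) = 0.98465133·1.03/335 = 0.0030274354.
Var(Ŷ) = 21826² · 0.0030274354 = 1.4421923 × 10^6.
SE(Ŷ) = √(1.4421923 × 10^6) = 1200.9.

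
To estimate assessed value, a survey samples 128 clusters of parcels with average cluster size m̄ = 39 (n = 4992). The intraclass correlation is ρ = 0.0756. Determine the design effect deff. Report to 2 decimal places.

deff = 1 + (39 − 1)·0.0756 = 1 + 2.8728 = 3.8728.

3.87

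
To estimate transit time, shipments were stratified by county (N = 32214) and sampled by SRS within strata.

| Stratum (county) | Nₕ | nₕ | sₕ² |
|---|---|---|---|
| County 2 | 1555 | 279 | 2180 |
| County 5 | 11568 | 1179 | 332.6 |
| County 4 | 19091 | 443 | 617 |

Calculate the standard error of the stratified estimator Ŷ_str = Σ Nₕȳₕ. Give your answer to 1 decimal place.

Var(Ŷ_str) = Σₕ Nₕ²(1 − fₕ)sₕ²/nₕ.
County 2: 1555²·(1 − 279/1555)·2180/279 = 1.5503629 × 10^7.
County 5: 11568²·(1 − 1179/11568)·332.6/1179 = 3.3903182 × 10^7.
County 4: 19091²·(1 − 443/19091)·617/443 = 4.9584093 × 10^8.
Sum = 5.4524774 × 10^8.
SE = √(5.4524774 × 10^8) = 23350.5.

23350.5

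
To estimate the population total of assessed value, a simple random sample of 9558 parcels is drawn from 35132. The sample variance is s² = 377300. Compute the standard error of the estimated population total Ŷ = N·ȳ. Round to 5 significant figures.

Var(Ŷ) = N²·Var(ȳ) = N²·(1 − n/N)·s²/n.
f = 9558/35132 = 0.27205966; Var(ȳ) = 0.72794034·377300/9558 = 28.735289.
Var(Ŷ) = 35132² · 28.735289 = 3.5466744 × 10^10.
SE(Ŷ) = √(3.5466744 × 10^10) = 188330.

188330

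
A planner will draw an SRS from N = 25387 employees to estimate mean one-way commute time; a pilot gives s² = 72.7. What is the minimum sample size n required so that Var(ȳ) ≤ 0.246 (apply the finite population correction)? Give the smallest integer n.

293

Without fpc, n₀ = s²/D = 72.7/0.246 = 295.5285.
With fpc, (1 − n/N)·s²/n ≤ D requires n ≥ n₀/(1 + n₀/N) = 295.5285/(1 + 295.5285/25387) = 292.1279.
Rounding up, n = 293.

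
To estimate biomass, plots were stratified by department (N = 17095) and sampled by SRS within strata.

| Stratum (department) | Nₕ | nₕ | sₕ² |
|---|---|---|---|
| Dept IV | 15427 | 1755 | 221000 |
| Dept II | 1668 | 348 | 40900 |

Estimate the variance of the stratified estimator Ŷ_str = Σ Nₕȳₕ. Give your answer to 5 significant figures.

2.6819 × 10^10

Var(Ŷ_str) = Σₕ Nₕ²(1 − fₕ)sₕ²/nₕ.
Dept IV: 15427²·(1 − 1755/15427)·221000/1755 = 2.6560037 × 10^10.
Dept II: 1668²·(1 − 348/1668)·40900/348 = 2.5877007 × 10^8.
Sum = 2.6818807 × 10^10.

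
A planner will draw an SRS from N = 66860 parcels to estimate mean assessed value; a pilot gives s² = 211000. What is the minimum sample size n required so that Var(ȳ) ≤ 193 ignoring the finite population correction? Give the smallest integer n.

1094

Without fpc, n₀ = s²/D = 211000/193 = 1093.2642.
Rounding up, n = 1094.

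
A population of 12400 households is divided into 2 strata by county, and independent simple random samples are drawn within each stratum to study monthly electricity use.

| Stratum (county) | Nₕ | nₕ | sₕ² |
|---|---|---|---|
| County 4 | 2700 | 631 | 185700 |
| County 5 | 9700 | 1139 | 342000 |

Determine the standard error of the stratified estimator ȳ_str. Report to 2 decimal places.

13.15

Var(ȳ_str) = Σₕ Wₕ²(1 − fₕ)sₕ²/nₕ with Wₕ = Nₕ/N, N = 12400.
County 4: Wₕ = 0.21774194; term = 0.21774194²·(1 − 0.23370370)·185700/631 = 10.69211.
County 5: Wₕ = 0.78225806; term = 0.78225806²·(1 − 0.11742268)·342000/1139 = 162.1643.
Sum = 172.85641.
SE = √(172.85641) = 13.15.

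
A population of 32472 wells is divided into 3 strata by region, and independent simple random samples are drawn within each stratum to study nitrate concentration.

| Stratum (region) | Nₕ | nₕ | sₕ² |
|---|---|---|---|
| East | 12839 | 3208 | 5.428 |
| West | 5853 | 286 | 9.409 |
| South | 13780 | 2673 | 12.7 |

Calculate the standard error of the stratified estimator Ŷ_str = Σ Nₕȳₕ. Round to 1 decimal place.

Var(Ŷ_str) = Σₕ Nₕ²(1 − fₕ)sₕ²/nₕ.
East: 12839²·(1 − 3208/12839)·5.428/3208 = 209222.34.
West: 5853²·(1 − 286/5853)·9.409/286 = 1.0719565 × 10^6.
South: 13780²·(1 − 2673/13780)·12.7/2673 = 727194.78.
Sum = 2.0083736 × 10^6.
SE = √(2.0083736 × 10^6) = 1417.2.

1417.2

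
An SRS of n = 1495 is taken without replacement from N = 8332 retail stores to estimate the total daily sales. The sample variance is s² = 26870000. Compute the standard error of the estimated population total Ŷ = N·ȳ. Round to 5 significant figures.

Var(Ŷ) = N²·Var(ȳ) = N²·(1 − n/N)·s²/n.
f = 1495/8332 = 0.17942871; Var(ȳ) = 0.82057129·26870000/1495 = 14748.328.
Var(Ŷ) = 8332² · 14748.328 = 1.0238617 × 10^12.
SE(Ŷ) = √(1.0238617 × 10^12) = 1.0119 × 10^6.

1.0119 × 10^6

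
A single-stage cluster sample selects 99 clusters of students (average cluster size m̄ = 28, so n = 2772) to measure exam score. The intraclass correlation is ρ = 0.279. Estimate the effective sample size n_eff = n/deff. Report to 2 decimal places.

324.86

deff = 1 + (28 − 1)·0.279 = 1 + 7.533 = 8.533.
n_eff = 2772 / 8.533 = 324.86.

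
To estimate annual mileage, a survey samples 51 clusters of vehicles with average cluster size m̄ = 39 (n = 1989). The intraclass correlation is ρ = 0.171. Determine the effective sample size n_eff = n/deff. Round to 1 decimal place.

deff = 1 + (39 − 1)·0.171 = 1 + 6.498 = 7.498.
n_eff = 1989 / 7.498 = 265.3.

265.3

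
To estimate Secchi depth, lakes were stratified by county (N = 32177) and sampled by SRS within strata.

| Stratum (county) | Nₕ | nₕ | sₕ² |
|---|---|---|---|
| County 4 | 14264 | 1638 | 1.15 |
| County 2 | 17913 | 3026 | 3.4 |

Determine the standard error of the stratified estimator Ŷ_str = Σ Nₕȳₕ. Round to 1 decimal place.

Var(Ŷ_str) = Σₕ Nₕ²(1 − fₕ)sₕ²/nₕ.
County 4: 14264²·(1 − 1638/14264)·1.15/1638 = 126441.91.
County 2: 17913²·(1 − 3026/17913)·3.4/3026 = 299630.15.
Sum = 426072.06.
SE = √(426072.06) = 652.7.

652.7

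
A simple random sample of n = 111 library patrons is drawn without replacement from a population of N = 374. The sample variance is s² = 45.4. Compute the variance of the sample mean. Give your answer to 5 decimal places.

0.28762

Under SRS without replacement, Var(ȳ) = (1 − f)·s²/n with f = n/N = 111/374 = 0.29679144.
Var(ȳ) = (1 − 0.29679144)·45.4/111 = 0.70320856·0.40900901 = 0.28761863.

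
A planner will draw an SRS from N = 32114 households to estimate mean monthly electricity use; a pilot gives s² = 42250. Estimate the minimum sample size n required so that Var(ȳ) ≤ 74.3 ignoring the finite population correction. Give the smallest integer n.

Without fpc, n₀ = s²/D = 42250/74.3 = 568.6406.
Rounding up, n = 569.

569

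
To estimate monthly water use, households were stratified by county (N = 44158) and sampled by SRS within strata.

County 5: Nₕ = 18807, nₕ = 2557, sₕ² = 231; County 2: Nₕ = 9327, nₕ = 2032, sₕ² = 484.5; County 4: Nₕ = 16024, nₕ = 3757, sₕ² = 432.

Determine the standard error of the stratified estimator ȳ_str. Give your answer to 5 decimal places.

0.18458

Var(ȳ_str) = Σₕ Wₕ²(1 − fₕ)sₕ²/nₕ with Wₕ = Nₕ/N, N = 44158.
County 5: Wₕ = 0.42590244; term = 0.42590244²·(1 − 0.13596001)·231/2557 = 0.01415909.
County 2: Wₕ = 0.21121881; term = 0.21121881²·(1 − 0.21786212)·484.5/2032 = 0.0083199087.
County 4: Wₕ = 0.36287875; term = 0.36287875²·(1 − 0.23446081)·432/3757 = 0.011591324.
Sum = 0.034070323.
SE = √(0.034070323) = 0.18458.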